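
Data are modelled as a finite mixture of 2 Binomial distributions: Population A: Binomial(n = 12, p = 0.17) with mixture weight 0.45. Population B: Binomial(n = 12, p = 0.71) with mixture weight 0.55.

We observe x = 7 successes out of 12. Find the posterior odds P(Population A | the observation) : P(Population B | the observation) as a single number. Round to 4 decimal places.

The posterior odds equal the prior odds times the likelihood ratio: (P(Z=i)/P(Z=j))·(f_i(x)/f_j(x)).
Evaluate each component's likelihood at the observed value:
  p_A = C(12,7)·0.17^7·0.83^5 = 792·4.10339e-06·0.393904 = 0.00128014
  p_B = C(12,7)·0.71^7·0.29^5 = 792·0.0909512·0.00205111 = 0.147749
0.000576064 / 0.0812618 ≈ 0.0071

0.0071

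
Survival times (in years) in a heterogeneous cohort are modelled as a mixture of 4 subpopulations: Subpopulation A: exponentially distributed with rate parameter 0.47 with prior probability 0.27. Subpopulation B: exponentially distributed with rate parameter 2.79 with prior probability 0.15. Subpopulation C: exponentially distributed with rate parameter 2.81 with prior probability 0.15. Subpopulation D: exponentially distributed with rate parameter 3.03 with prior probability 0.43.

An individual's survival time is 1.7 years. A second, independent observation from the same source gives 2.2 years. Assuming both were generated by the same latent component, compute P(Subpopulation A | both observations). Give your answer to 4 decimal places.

Posterior ∝ prior × likelihood, so P(k | x) ∝ P(Z=k) f_k(x); normalise over all components.
Since both observations come from the same component, the likelihood for component k is f_k(x₁)·f_k(x₂).
  p_A = [0.47·e^(−0.47·1.7) = 0.47·e^(−0.7990) = 0.211396] × [0.167123] = 0.0353292
  p_B = [2.79·e^(−2.79·1.7) = 2.79·e^(−4.7430) = 0.0243078] × [0.00602427] = 0.000146437
  p_C = [2.81·e^(−2.81·1.7) = 2.81·e^(−4.7770) = 0.0236636] × [0.00580628] = 0.000137398
  p_D = [3.03·e^(−3.03·1.7) = 3.03·e^(−5.1510) = 0.0175546] × [0.00385865] = 6.77372e-05
Multiply by the mixture weights:
  P(Z=A)·p_A = 0.27 × 0.0353292 = 0.00953889
  P(Z=B)·p_B = 0.15 × 0.000146437 = 2.19655e-05
  P(Z=C)·p_C = 0.15 × 0.000137398 = 2.06097e-05
  P(Z=D)·p_D = 0.43 × 6.77372e-05 = 2.9127e-05
Normaliser: 0.00953889 + 2.19655e-05 + 2.06097e-05 + 2.9127e-05 = 0.00961059
So the posterior for Subpopulation A is 0.00953889 / 0.00961059 ≈ 0.9925.

0.9925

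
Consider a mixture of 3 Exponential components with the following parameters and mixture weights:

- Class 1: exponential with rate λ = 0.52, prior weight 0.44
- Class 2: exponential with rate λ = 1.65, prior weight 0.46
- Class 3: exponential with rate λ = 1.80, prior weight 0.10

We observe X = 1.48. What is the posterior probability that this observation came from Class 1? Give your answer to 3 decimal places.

0.574

P(component k | x) = w_k·f_k(x) / marginal(x), where marginal(x) = Σ_j w_j·f_j(x).
Component likelihoods at x = 1.48:
  f_1 = 0.240863
  f_2 = 0.143528
  f_3 = 0.125404
Prior × likelihood for each component:
  w_1·f_1 = 0.44 × 0.240863 = 0.10598
  w_2·f_2 = 0.46 × 0.143528 = 0.0660229
  w_3·f_3 = 0.10 × 0.125404 = 0.0125404
Evidence: 0.10598 + 0.0660229 + 0.0125404 = 0.184543
Responsibility of Class 1: 0.10598 / 0.184543 ≈ 0.574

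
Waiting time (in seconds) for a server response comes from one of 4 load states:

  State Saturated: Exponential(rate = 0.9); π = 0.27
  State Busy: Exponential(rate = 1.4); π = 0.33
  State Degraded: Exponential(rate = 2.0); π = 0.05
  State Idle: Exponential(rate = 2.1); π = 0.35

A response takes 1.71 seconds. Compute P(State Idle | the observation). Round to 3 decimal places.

0.172

The responsibility of component k is π_k f_k(x) divided by Σ_j π_j f_j(x).
Evaluate each component's likelihood at the observed value:
  p_Saturated = 0.193136
  p_Busy = 0.127769
  p_Degraded = 0.0654249
  p_Idle = 0.0578986
Unnormalised posteriors:
  π_Saturated·p_Saturated = 0.27 × 0.193136 = 0.0521467
  π_Busy·p_Busy = 0.33 × 0.127769 = 0.0421639
  π_Degraded·p_Degraded = 0.05 × 0.0654249 = 0.00327124
  π_Idle·p_Idle = 0.35 × 0.0578986 = 0.0202645
Marginal: 0.0521467 + 0.0421639 + 0.00327124 + 0.0202645 = 0.117846
Responsibility of State Idle: 0.0202645 / 0.117846 ≈ 0.172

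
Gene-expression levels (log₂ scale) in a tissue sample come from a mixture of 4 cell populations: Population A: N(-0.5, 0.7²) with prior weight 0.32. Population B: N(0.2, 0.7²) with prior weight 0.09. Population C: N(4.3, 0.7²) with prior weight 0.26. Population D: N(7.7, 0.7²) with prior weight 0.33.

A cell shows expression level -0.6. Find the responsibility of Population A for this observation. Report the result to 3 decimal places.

0.871

The responsibility of component k is P(Z=k) f_k(x) divided by Σ_j P(Z=j) f_j(x).
Evaluate each component's likelihood at the observed value:
  p_A = 0.564132
  p_B = 0.296614
  p_C = 1.30496e-11
  p_D = 1.68532e-31
Prior × likelihood for each component:
  P(Z=A)·p_A = 0.32 × 0.564132 = 0.180522
  P(Z=B)·p_B = 0.09 × 0.296614 = 0.0266952
  P(Z=C)·p_C = 0.26 × 1.30496e-11 = 3.3929e-12
  P(Z=D)·p_D = 0.33 × 1.68532e-31 = 5.56156e-32
Normaliser: 0.180522 + 0.0266952 + 3.3929e-12 + 5.56156e-32 = 0.207217
So the posterior for Population A is 0.180522 / 0.207217 ≈ 0.871.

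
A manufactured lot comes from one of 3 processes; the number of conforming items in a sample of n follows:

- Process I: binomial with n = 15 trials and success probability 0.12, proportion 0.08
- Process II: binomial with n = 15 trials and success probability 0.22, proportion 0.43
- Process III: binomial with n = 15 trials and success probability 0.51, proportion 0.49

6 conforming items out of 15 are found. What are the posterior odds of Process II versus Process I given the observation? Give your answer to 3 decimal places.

Since P(k|x) ∝ P(Z=k) f_k(x), the posterior odds are P(Z=i) f_i(x) / (P(Z=j) f_j(x)).
Evaluate each component's likelihood at the observed value:
  L_I = C(15,6)·0.12^6·0.88^9 = 5005·2.98598e-06·0.316478 = 0.00472972
  L_II = C(15,6)·0.22^6·0.78^9 = 5005·0.00011338·0.106869 = 0.0606445
  L_III = C(15,6)·0.51^6·0.49^9 = 5005·0.0175963·0.00162841 = 0.143413
0.0260771 / 0.000378378 ≈ 68.918

68.918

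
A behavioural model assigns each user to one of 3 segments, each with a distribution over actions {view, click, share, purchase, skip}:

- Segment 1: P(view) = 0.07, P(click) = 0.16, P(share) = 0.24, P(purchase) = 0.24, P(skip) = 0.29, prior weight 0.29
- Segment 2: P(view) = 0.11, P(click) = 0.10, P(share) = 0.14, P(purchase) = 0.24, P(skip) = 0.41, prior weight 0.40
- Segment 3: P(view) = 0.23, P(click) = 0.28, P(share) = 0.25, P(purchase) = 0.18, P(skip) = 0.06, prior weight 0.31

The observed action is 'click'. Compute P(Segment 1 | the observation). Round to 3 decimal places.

0.268

P(component k | x) = w_k·f_k(x) / marginal(x), where marginal(x) = Σ_j w_j·f_j(x).
Evaluate each component's likelihood at the observed value:
  p_1 = 0.16
  p_2 = 0.1
  p_3 = 0.28
Multiply by the mixture weights:
  w_1·p_1 = 0.29 × 0.16 = 0.0464
  w_2·p_2 = 0.40 × 0.1 = 0.04
  w_3·p_3 = 0.31 × 0.28 = 0.0868
Sum: 0.0464 + 0.04 + 0.0868 = 0.1732
P(Segment 1 | the observation) = 0.0464 / 0.1732 ≈ 0.268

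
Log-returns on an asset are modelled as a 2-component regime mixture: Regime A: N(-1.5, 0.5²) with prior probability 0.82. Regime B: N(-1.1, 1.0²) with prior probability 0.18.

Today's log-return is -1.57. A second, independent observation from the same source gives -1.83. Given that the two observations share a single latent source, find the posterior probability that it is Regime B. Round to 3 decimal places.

The responsibility of component k is π_k f_k(x) divided by Σ_j π_j f_j(x).
Since both observations come from the same component, the likelihood for component k is f_k(x₁)·f_k(x₂).
  f_A = [(1/(0.5·√(2π)))·exp(−(-1.57−-1.5)²/(2·0.5²)) = 0.797885·exp(-0.00980) = 0.790103] × [0.641728] = 0.507031
  f_B = [(1/(1.0·√(2π)))·exp(−(-1.57−-1.1)²/(2·1.0²)) = 0.398942·exp(-0.11045) = 0.357225] × [0.305627] = 0.109178
Unnormalised posteriors:
  π_A·f_A = 0.82 × 0.507031 = 0.415766
  π_B·f_B = 0.18 × 0.109178 = 0.019652
Normaliser: 0.415766 + 0.019652 = 0.435418
P(Regime B | x₁, x₂) = 0.019652 / 0.435418 ≈ 0.045

0.045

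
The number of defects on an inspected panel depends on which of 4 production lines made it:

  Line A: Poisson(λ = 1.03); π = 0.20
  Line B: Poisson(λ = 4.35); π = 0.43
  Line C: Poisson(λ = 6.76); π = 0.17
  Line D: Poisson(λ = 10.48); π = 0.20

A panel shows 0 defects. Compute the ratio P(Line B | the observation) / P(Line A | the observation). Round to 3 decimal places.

0.078

Posterior odds = (P(Z=i) f_i(x)) / (P(Z=j) f_j(x)); the normalising sum cancels.
Component likelihoods at x = 0 defects:
  L_A = e^(−1.03)·1.03^0/0! = 0.357007
  L_B = e^(−4.35)·4.35^0/0! = 0.0129068
  L_C = e^(−6.76)·6.76^0/0! = 0.00115923
  L_D = e^(−10.48)·10.48^0/0! = 2.80927e-05
Posterior odds = (P(Z=B)·L_B) / (P(Z=A)·L_A) = (0.43·0.0129068) / (0.20·0.357007) = 0.00554993 / 0.0714014 ≈ 0.078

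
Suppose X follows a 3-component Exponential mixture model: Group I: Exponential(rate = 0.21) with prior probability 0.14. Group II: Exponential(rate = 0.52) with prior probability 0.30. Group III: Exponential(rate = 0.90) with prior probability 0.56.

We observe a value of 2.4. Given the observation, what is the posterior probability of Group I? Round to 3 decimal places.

The responsibility of component k is P(Z=k) f_k(x) divided by Σ_j P(Z=j) f_j(x).
Evaluate each component's likelihood at the observed value:
  L_I = 0.21·e^(−0.21·2.4) = 0.21·e^(−0.5040) = 0.126863
  L_II = 0.52·e^(−0.52·2.4) = 0.52·e^(−1.2480) = 0.149281
  L_III = 0.90·e^(−0.90·2.4) = 0.90·e^(−2.1600) = 0.103793
Unnormalised posteriors:
  P(Z=I)·L_I = 0.14 × 0.126863 = 0.0177608
  P(Z=II)·L_II = 0.30 × 0.149281 = 0.0447842
  P(Z=III)·L_III = 0.56 × 0.103793 = 0.0581239
Marginal: 0.0177608 + 0.0447842 + 0.0581239 = 0.120669
P(Group I | x) = 0.0177608 / 0.120669 ≈ 0.147

0.147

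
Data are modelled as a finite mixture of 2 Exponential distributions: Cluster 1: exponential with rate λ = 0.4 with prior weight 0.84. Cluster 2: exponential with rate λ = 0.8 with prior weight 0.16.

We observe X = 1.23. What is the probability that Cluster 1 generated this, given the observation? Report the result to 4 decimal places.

0.8111

By Bayes' theorem, P(k | x) = π_k f_k(x) / Σ_j π_j f_j(x).
Exponential densities:
  f_1 = 0.4·e^(−0.4·1.23) = 0.4·e^(−0.4920) = 0.244561
  f_2 = 0.8·e^(−0.8·1.23) = 0.8·e^(−0.9840) = 0.29905
Unnormalised posteriors:
  π_1·f_1 = 0.84 × 0.244561 = 0.205431
  π_2·f_2 = 0.16 × 0.29905 = 0.047848
Denominator: 0.205431 + 0.047848 = 0.253279
So the posterior for Cluster 1 is 0.205431 / 0.253279 ≈ 0.8111.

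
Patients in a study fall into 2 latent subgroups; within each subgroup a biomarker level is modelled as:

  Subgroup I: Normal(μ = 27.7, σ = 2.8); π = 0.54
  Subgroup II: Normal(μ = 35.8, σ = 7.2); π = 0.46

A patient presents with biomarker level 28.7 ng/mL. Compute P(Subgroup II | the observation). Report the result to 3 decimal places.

0.178

Apply Bayes' rule: the posterior for each component is proportional to its prior times its likelihood at x.
Normal densities:
  f_I = (1/(2.8·√(2π)))·exp(−(28.7−27.7)²/(2·2.8²)) = 0.142479·exp(-0.06378) = 0.133676
  f_II = (1/(7.2·√(2π)))·exp(−(28.7−35.8)²/(2·7.2²)) = 0.055409·exp(-0.48621) = 0.0340738
Multiply by the mixture weights:
  P(Z=I)·f_I = 0.54 × 0.133676 = 0.0721852
  P(Z=II)·f_II = 0.46 × 0.0340738 = 0.0156739
Denominator: 0.0721852 + 0.0156739 = 0.0878592
P(Subgroup II | data) ≈ 0.178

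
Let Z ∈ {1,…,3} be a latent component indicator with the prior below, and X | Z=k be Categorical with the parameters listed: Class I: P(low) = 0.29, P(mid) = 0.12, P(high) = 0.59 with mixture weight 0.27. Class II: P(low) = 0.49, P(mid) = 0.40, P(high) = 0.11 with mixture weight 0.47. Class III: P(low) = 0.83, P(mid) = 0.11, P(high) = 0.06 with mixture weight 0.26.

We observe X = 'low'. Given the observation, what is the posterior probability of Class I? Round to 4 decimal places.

0.1493

By Bayes' theorem, P(k | x) = P(Z=k) f_k(x) / Σ_j P(Z=j) f_j(x).
Component likelihoods at x = 'low':
  f_I = P(low | comp) = 0.29
  f_II = P(low | comp) = 0.49
  f_III = P(low | comp) = 0.83
Unnormalised posteriors:
  P(Z=I)·f_I = 0.27 × 0.29 = 0.0783
  P(Z=II)·f_II = 0.47 × 0.49 = 0.2303
  P(Z=III)·f_III = 0.26 × 0.83 = 0.2158
Denominator: 0.0783 + 0.2303 + 0.2158 = 0.5244
Responsibility of Class I: 0.0783 / 0.5244 ≈ 0.1493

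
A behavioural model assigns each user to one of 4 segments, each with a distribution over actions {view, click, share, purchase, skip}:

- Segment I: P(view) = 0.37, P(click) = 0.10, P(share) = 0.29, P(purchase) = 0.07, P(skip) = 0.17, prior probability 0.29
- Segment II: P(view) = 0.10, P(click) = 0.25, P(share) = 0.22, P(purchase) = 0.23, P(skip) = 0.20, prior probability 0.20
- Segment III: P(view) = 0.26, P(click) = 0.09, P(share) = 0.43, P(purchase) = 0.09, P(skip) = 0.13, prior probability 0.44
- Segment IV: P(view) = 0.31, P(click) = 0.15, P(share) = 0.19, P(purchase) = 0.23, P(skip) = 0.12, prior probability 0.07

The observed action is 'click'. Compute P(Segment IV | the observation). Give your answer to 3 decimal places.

Posterior ∝ prior × likelihood, so P(k | x) ∝ π_k f_k(x); normalise over all components.
Evaluate each component's likelihood at the observed value:
  p_I = 0.1
  p_II = 0.25
  p_III = 0.09
  p_IV = 0.15
Unnormalised posteriors:
  π_I·p_I = 0.29 × 0.1 = 0.029
  π_II·p_II = 0.20 × 0.25 = 0.05
  π_III·p_III = 0.44 × 0.09 = 0.0396
  π_IV·p_IV = 0.07 × 0.15 = 0.0105
Evidence: 0.029 + 0.05 + 0.0396 + 0.0105 = 0.1291
So the posterior for Segment IV is 0.0105 / 0.1291 ≈ 0.081.

0.081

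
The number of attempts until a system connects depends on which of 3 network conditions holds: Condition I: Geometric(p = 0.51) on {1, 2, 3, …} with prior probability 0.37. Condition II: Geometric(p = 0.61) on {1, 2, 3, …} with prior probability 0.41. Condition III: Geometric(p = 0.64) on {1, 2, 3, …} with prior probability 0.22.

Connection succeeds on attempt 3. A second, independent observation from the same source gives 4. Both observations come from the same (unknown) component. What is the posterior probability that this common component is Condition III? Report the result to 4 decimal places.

Posterior ∝ prior × likelihood, so P(k | x) ∝ w_k f_k(x); normalise over all components.
Since both observations come from the same component, the likelihood for component k is f_k(x₁)·f_k(x₂).
  f_I = [0.122451] × [0.060001] = 0.00734718
  f_II = [0.092781] × [0.0361846] = 0.00335724
  f_III = [0.082944] × [0.0298598] = 0.00247669
Unnormalised posteriors:
  w_I·f_I = 0.37 × 0.00734718 = 0.00271846
  w_II·f_II = 0.41 × 0.00335724 = 0.00137647
  w_III·f_III = 0.22 × 0.00247669 = 0.000544873
Normaliser: 0.00271846 + 0.00137647 + 0.000544873 = 0.0046398
So the posterior for Condition III is 0.000544873 / 0.0046398 ≈ 0.1174.

0.1174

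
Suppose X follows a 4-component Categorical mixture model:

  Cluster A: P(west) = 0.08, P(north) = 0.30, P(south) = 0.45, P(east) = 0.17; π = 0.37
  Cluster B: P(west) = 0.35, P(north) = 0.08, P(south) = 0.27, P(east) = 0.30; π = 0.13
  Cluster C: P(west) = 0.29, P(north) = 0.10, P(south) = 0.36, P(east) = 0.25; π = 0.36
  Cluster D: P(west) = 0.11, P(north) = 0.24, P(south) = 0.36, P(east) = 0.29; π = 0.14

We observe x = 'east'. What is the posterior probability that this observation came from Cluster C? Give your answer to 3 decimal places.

0.387

The responsibility of component k is π_k f_k(x) divided by Σ_j π_j f_j(x).
Component likelihoods at x = 'east':
  f_A = 0.17
  f_B = 0.3
  f_C = 0.25
  f_D = 0.29
Multiply by the mixture weights:
  π_A·f_A = 0.37 × 0.17 = 0.0629
  π_B·f_B = 0.13 × 0.3 = 0.039
  π_C·f_C = 0.36 × 0.25 = 0.09
  π_D·f_D = 0.14 × 0.29 = 0.0406
Denominator: 0.0629 + 0.039 + 0.09 + 0.0406 = 0.2325
So the posterior for Cluster C is 0.09 / 0.2325 ≈ 0.387.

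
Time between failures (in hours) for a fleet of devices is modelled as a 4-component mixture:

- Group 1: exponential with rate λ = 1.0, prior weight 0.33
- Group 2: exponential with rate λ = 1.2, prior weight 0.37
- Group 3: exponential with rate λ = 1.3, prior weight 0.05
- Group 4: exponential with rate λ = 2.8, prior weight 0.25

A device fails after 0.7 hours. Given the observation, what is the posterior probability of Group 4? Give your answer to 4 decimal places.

P(component k | x) = π_k·f_k(x) / marginal(x), where marginal(x) = Σ_j π_j·f_j(x).
Component likelihoods at x = 0.7 hours:
  L_1 = 0.496585
  L_2 = 0.518053
  L_3 = 0.523281
  L_4 = 0.394404
Multiply by the mixture weights:
  π_1·L_1 = 0.33 × 0.496585 = 0.163873
  π_2·L_2 = 0.37 × 0.518053 = 0.191679
  π_3·L_3 = 0.05 × 0.523281 = 0.0261641
  π_4·L_4 = 0.25 × 0.394404 = 0.0986009
Normaliser: 0.163873 + 0.191679 + 0.0261641 + 0.0986009 = 0.480318
P(Group 4 | data) = 0.0986009 / 0.480318 ≈ 0.2053

0.2053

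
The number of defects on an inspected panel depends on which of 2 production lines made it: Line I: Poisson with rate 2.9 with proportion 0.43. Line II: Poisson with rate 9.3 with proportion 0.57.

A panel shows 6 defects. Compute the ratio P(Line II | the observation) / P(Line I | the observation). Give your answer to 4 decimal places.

2.3957

Only the two components matter; the odds are (w_i f_i(x)) / (w_j f_j(x)).
Poisson probabilities:
  L_I = e^(−2.9)·2.9^6/6! = 0.0454571
  L_II = e^(−9.3)·9.3^6/6! = 0.0821536
0.0468275 / 0.0195465 ≈ 2.3957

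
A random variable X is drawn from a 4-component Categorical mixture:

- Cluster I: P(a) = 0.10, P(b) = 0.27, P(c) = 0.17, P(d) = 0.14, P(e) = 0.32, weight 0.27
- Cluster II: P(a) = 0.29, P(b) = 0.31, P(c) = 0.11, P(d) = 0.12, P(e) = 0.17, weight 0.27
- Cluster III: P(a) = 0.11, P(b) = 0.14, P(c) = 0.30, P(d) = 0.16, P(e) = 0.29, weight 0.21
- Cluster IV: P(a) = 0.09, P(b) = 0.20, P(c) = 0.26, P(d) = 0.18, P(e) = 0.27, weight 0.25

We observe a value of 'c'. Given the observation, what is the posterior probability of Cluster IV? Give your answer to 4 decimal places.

P(component k | x) = π_k·f_k(x) / marginal(x), where marginal(x) = Σ_j π_j·f_j(x).
Categorical probabilities:
  f_I = 0.17
  f_II = 0.11
  f_III = 0.3
  f_IV = 0.26
Unnormalised posteriors:
  π_I·f_I = 0.27 × 0.17 = 0.0459
  π_II·f_II = 0.27 × 0.11 = 0.0297
  π_III·f_III = 0.21 × 0.3 = 0.063
  π_IV·f_IV = 0.25 × 0.26 = 0.065
Denominator: 0.0459 + 0.0297 + 0.063 + 0.065 = 0.2036
P(Cluster IV | the observation) ≈ 0.3193

0.3193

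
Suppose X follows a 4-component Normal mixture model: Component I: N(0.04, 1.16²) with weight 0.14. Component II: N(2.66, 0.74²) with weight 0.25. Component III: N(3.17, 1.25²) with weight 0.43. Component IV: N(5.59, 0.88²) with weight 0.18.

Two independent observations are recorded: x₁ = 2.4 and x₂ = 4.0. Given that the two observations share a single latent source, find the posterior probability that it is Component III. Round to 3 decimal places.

The responsibility of component k is w_k f_k(x) divided by Σ_j w_j f_j(x).
Since both observations come from the same component, the likelihood for component k is f_k(x₁)·f_k(x₂).
  L_I = [0.0434164] × [0.0010135] = 4.40023e-05
  L_II = [0.506841] × [0.104627] = 0.0530294
  L_III = [0.263999] × [0.256012] = 0.067587
  L_IV = [0.000635297] × [0.0886197] = 5.62998e-05
Unnormalised posteriors:
  w_I·L_I = 0.14 × 4.40023e-05 = 6.16032e-06
  w_II·L_II = 0.25 × 0.0530294 = 0.0132574
  w_III·L_III = 0.43 × 0.067587 = 0.0290624
  w_IV·L_IV = 0.18 × 5.62998e-05 = 1.0134e-05
Evidence: 6.16032e-06 + 0.0132574 + 0.0290624 + 1.0134e-05 = 0.042336
P(Component III | x₁,x₂) = 0.0290624 / 0.042336 ≈ 0.686

0.686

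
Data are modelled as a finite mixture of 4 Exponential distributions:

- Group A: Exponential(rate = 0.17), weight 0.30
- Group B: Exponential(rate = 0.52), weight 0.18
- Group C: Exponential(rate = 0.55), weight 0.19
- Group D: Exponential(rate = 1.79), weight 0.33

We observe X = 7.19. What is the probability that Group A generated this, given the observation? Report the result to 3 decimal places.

0.780

By Bayes' theorem, P(k | x) = w_k f_k(x) / Σ_j w_j f_j(x).
Evaluate each component's likelihood at the observed value:
  L_A = 0.17·e^(−0.17·7.19) = 0.17·e^(−1.2223) = 0.0500738
  L_B = 0.52·e^(−0.52·7.19) = 0.52·e^(−3.7388) = 0.012367
  L_C = 0.55·e^(−0.55·7.19) = 0.55·e^(−3.9545) = 0.0105425
  L_D = 1.79·e^(−1.79·7.19) = 1.79·e^(−12.8701) = 4.60723e-06
Weight by the priors:
  w_A·L_A = 0.30 × 0.0500738 = 0.0150221
  w_B·L_B = 0.18 × 0.012367 = 0.00222605
  w_C·L_C = 0.19 × 0.0105425 = 0.00200308
  w_D·L_D = 0.33 × 4.60723e-06 = 1.52038e-06
Sum: 0.0150221 + 0.00222605 + 0.00200308 + 1.52038e-06 = 0.0192528
P(Group A | data) = 0.0150221 / 0.0192528 ≈ 0.780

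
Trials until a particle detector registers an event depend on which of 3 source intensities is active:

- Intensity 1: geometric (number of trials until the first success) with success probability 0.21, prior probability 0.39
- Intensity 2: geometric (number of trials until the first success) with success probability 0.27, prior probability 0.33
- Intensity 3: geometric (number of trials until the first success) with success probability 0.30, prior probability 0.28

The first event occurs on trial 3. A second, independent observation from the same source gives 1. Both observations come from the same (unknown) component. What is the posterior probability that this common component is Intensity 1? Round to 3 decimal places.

0.299

Posterior ∝ prior × likelihood, so P(k | x) ∝ π_k f_k(x); normalise over all components.
Since both observations come from the same component, the likelihood for component k is f_k(x₁)·f_k(x₂).
  L_1 = [0.131061] × [0.21] = 0.0275228
  L_2 = [0.143883] × [0.27] = 0.0388484
  L_3 = [0.147] × [0.3] = 0.0441
Multiply by the mixture weights:
  π_1·L_1 = 0.39 × 0.0275228 = 0.0107339
  π_2·L_2 = 0.33 × 0.0388484 = 0.01282
  π_3·L_3 = 0.28 × 0.0441 = 0.012348
Denominator: 0.0107339 + 0.01282 + 0.012348 = 0.0359019
P(Intensity 1 | x₁,x₂) = 0.0107339 / 0.0359019 ≈ 0.299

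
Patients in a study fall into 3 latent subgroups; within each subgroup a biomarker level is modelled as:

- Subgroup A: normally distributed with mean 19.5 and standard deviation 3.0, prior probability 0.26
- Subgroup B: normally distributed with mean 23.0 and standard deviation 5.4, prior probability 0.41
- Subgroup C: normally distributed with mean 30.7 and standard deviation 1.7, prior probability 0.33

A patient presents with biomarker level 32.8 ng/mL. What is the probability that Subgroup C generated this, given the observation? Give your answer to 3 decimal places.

Apply Bayes' rule: the posterior for each component is proportional to its prior times its likelihood at x.
Normal densities:
  p_A = 7.17597e-06
  p_B = 0.0142341
  p_C = 0.109422
Multiply by the mixture weights:
  w_A·p_A = 0.26 × 7.17597e-06 = 1.86575e-06
  w_B·p_B = 0.41 × 0.0142341 = 0.00583599
  w_C·p_C = 0.33 × 0.109422 = 0.0361093
Denominator: 1.86575e-06 + 0.00583599 + 0.0361093 = 0.0419471
P(Subgroup C | the observation) = 0.0361093 / 0.0419471 ≈ 0.861

0.861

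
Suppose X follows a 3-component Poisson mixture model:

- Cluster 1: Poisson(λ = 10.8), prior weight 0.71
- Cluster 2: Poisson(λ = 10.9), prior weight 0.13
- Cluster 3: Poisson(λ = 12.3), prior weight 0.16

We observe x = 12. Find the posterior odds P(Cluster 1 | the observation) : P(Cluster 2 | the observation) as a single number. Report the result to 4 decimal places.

Since P(k|x) ∝ π_k f_k(x), the posterior odds are π_i f_i(x) / (π_j f_j(x)).
Poisson probabilities:
  L_1 = 0.107243
  L_2 = 0.108385
  L_3 = 0.113947
0.0761423 / 0.0140901 ≈ 5.4040

5.4040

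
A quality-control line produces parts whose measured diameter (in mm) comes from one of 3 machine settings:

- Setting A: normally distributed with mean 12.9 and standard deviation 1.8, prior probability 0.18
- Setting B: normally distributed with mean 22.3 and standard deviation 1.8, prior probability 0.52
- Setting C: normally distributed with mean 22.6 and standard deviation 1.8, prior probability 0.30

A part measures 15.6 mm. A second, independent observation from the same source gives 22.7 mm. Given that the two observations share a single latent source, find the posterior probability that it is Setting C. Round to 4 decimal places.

The responsibility of component k is P(Z=k) f_k(x) divided by Σ_j P(Z=j) f_j(x).
Since both observations come from the same component, the likelihood for component k is f_k(x₁)·f_k(x₂).
  p_A = [(1/(1.8·√(2π)))·exp(−(15.6−12.9)²/(2·1.8²)) = 0.221635·exp(-1.12500) = 0.0719542] × [8.10895e-08] = 5.83473e-09
  p_B = [(1/(1.8·√(2π)))·exp(−(15.6−22.3)²/(2·1.8²)) = 0.221635·exp(-6.92747) = 0.000217308] × [0.216229] = 4.69883e-05
  p_C = [(1/(1.8·√(2π)))·exp(−(15.6−22.6)²/(2·1.8²)) = 0.221635·exp(-7.56173) = 0.000115245] × [0.221293] = 2.55028e-05
Multiply by the mixture weights:
  P(Z=A)·p_A = 0.18 × 5.83473e-09 = 1.05025e-09
  P(Z=B)·p_B = 0.52 × 4.69883e-05 = 2.44339e-05
  P(Z=C)·p_C = 0.30 × 2.55028e-05 = 7.65084e-06
Sum: 1.05025e-09 + 2.44339e-05 + 7.65084e-06 = 3.20858e-05
P(Setting C | x₁, x₂) = 7.65084e-06 / 3.20858e-05 ≈ 0.2384

0.2384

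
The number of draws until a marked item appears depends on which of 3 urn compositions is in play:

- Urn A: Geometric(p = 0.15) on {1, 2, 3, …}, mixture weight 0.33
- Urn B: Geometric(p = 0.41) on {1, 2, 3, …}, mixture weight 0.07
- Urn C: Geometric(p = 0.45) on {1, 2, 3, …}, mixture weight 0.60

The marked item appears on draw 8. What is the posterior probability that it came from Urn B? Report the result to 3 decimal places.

P(component k | x) = P(Z=k)·f_k(x) / marginal(x), where marginal(x) = Σ_j P(Z=j)·f_j(x).
Geometric probabilities:
  f_A = 0.0480866
  f_B = 0.0102035
  f_C = 0.00685096
Prior × likelihood for each component:
  P(Z=A)·f_A = 0.33 × 0.0480866 = 0.0158686
  P(Z=B)·f_B = 0.07 × 0.0102035 = 0.000714243
  P(Z=C)·f_C = 0.60 × 0.00685096 = 0.00411058
Marginal: 0.0158686 + 0.000714243 + 0.00411058 = 0.0206934
P(Urn B | 8) = 0.000714243 / 0.0206934 ≈ 0.035

0.035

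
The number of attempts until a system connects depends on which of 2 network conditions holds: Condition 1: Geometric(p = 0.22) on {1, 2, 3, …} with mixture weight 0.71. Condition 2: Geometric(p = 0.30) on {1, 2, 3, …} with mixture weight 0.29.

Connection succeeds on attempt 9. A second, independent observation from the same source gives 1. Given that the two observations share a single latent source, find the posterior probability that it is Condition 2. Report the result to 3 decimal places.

0.242

Apply Bayes' rule: the posterior for each component is proportional to its prior times its likelihood at x.
Since both observations come from the same component, the likelihood for component k is f_k(x₁)·f_k(x₂).
  f_1 = [0.0301425] × [0.22] = 0.00663135
  f_2 = [0.0172944] × [0.3] = 0.00518832
Weight by the priors:
  P(Z=1)·f_1 = 0.71 × 0.00663135 = 0.00470826
  P(Z=2)·f_2 = 0.29 × 0.00518832 = 0.00150461
Denominator: 0.00470826 + 0.00150461 = 0.00621287
P(Condition 2 | x₁, x₂) = 0.00150461 / 0.00621287 ≈ 0.242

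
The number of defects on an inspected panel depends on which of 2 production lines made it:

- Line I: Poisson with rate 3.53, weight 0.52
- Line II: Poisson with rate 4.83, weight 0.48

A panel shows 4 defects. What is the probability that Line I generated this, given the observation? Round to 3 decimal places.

0.531

Posterior ∝ prior × likelihood, so P(k | x) ∝ w_k f_k(x); normalise over all components.
Evaluate each component's likelihood at the observed value:
  p_I = 0.189596
  p_II = 0.181107
Weight by the priors:
  w_I·p_I = 0.52 × 0.189596 = 0.0985897
  w_II·p_II = 0.48 × 0.181107 = 0.0869313
Normaliser: 0.0985897 + 0.0869313 = 0.185521
So the posterior for Line I is 0.0985897 / 0.185521 ≈ 0.531.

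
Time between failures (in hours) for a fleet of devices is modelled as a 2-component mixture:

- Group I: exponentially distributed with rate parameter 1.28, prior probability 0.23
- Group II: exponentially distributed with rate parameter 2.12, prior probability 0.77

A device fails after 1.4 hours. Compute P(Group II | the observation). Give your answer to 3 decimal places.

0.631

P(component k | x) = π_k·f_k(x) / marginal(x), where marginal(x) = Σ_j π_j·f_j(x).
Component likelihoods at x = 1.4 hours:
  f_I = 1.28·e^(−1.28·1.4) = 1.28·e^(−1.7920) = 0.213282
  f_II = 2.12·e^(−2.12·1.4) = 2.12·e^(−2.9680) = 0.108981
Prior × likelihood for each component:
  π_I·f_I = 0.23 × 0.213282 = 0.0490549
  π_II·f_II = 0.77 × 0.108981 = 0.0839152
Denominator: 0.0490549 + 0.0839152 = 0.13297
So the posterior for Group II is 0.0839152 / 0.13297 ≈ 0.631.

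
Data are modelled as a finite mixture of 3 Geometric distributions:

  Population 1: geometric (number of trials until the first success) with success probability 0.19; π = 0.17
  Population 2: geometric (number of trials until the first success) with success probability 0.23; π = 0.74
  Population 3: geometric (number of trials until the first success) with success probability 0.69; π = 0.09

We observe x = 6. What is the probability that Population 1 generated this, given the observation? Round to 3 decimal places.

0.196

The responsibility of component k is π_k f_k(x) divided by Σ_j π_j f_j(x).
Evaluate each component's likelihood at the observed value:
  f_1 = 0.0662489
  f_2 = 0.062256
  f_3 = 0.00197541
Unnormalised posteriors:
  π_1·f_1 = 0.17 × 0.0662489 = 0.0112623
  π_2·f_2 = 0.74 × 0.062256 = 0.0460695
  π_3·f_3 = 0.09 × 0.00197541 = 0.000177787
Marginal: 0.0112623 + 0.0460695 + 0.000177787 = 0.0575096
Responsibility of Population 1: 0.0112623 / 0.0575096 ≈ 0.196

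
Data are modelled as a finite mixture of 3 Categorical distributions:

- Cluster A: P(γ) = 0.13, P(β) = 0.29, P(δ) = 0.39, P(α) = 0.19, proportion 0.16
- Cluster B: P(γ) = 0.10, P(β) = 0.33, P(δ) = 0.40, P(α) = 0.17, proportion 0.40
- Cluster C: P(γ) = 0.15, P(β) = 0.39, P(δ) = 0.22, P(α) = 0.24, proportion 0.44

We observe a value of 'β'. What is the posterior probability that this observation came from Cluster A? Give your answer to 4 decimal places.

0.1326

Posterior ∝ prior × likelihood, so P(k | x) ∝ w_k f_k(x); normalise over all components.
Evaluate each component's likelihood at the observed value:
  f_A = 0.29
  f_B = 0.33
  f_C = 0.39
Weight by the priors:
  w_A·f_A = 0.16 × 0.29 = 0.0464
  w_B·f_B = 0.40 × 0.33 = 0.132
  w_C·f_C = 0.44 × 0.39 = 0.1716
Normaliser: 0.0464 + 0.132 + 0.1716 = 0.35
So the posterior for Cluster A is 0.0464 / 0.35 ≈ 0.1326.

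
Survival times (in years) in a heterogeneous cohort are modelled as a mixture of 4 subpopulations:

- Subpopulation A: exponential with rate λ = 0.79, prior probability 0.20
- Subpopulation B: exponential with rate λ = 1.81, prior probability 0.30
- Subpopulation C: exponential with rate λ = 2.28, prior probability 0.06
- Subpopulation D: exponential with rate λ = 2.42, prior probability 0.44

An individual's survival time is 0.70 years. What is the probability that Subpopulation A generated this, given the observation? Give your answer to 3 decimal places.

By Bayes' theorem, P(k | x) = w_k f_k(x) / Σ_j w_j f_j(x).
Evaluate each component's likelihood at the observed value:
  f_A = 0.79·e^(−0.79·0.70) = 0.79·e^(−0.5530) = 0.454425
  f_B = 1.81·e^(−1.81·0.70) = 1.81·e^(−1.2670) = 0.509832
  f_C = 2.28·e^(−2.28·0.70) = 2.28·e^(−1.5960) = 0.462169
  f_D = 2.42·e^(−2.42·0.70) = 2.42·e^(−1.6940) = 0.444755
Multiply by the mixture weights:
  w_A·f_A = 0.20 × 0.454425 = 0.090885
  w_B·f_B = 0.30 × 0.509832 = 0.15295
  w_C·f_C = 0.06 × 0.462169 = 0.0277301
  w_D·f_D = 0.44 × 0.444755 = 0.195692
Sum: 0.090885 + 0.15295 + 0.0277301 + 0.195692 = 0.467257
P(Subpopulation A | 0.70 years) ≈ 0.195

0.195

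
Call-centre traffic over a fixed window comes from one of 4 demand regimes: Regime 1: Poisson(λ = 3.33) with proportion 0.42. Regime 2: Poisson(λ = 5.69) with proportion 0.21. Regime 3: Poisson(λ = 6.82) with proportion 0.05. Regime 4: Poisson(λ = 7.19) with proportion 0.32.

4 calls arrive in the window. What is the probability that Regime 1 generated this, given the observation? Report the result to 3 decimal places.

By Bayes' theorem, P(k | x) = π_k f_k(x) / Σ_j π_j f_j(x).
Evaluate each component's likelihood at the observed value:
  p_1 = 0.183386
  p_2 = 0.147605
  p_3 = 0.0984097
  p_4 = 0.0839705
Weight by the priors:
  π_1·p_1 = 0.42 × 0.183386 = 0.0770219
  π_2·p_2 = 0.21 × 0.147605 = 0.0309971
  π_3·p_3 = 0.05 × 0.0984097 = 0.00492048
  π_4·p_4 = 0.32 × 0.0839705 = 0.0268706
Sum: 0.0770219 + 0.0309971 + 0.00492048 + 0.0268706 = 0.13981
P(Regime 1 | x) = 0.0770219 / 0.13981 ≈ 0.551

0.551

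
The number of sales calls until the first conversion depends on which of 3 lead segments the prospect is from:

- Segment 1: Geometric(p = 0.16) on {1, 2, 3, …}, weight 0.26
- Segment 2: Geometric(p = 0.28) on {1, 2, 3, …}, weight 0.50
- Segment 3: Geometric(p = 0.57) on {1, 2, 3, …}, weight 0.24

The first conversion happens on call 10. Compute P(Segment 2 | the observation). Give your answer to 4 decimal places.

0.4547

P(component k | x) = π_k·f_k(x) / marginal(x), where marginal(x) = Σ_j π_j·f_j(x).
Geometric probabilities:
  f_1 = 0.16·(1−0.16)^9 = 0.16·0.208216 = 0.0333145
  f_2 = 0.28·(1−0.28)^9 = 0.28·0.0519987 = 0.0145596
  f_3 = 0.57·(1−0.57)^9 = 0.57·0.000502593 = 0.000286478
Prior × likelihood for each component:
  π_1·f_1 = 0.26 × 0.0333145 = 0.00866178
  π_2·f_2 = 0.50 × 0.0145596 = 0.00727982
  π_3·f_3 = 0.24 × 0.000286478 = 6.87547e-05
Marginal: 0.00866178 + 0.00727982 + 6.87547e-05 = 0.0160103
Responsibility of Segment 2: 0.00727982 / 0.0160103 ≈ 0.4547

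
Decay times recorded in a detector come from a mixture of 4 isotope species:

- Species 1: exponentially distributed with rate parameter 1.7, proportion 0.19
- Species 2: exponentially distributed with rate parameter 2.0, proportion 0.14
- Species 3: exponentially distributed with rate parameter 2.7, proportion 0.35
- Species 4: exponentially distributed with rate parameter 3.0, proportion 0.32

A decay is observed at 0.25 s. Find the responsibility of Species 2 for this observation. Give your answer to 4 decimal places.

0.1291

P(component k | x) = w_k·f_k(x) / marginal(x), where marginal(x) = Σ_j w_j·f_j(x).
Evaluate each component's likelihood at the observed value:
  f_1 = 1.11141
  f_2 = 1.21306
  f_3 = 1.37472
  f_4 = 1.4171
Prior × likelihood for each component:
  w_1·f_1 = 0.19 × 1.11141 = 0.211168
  w_2·f_2 = 0.14 × 1.21306 = 0.169829
  w_3·f_3 = 0.35 × 1.37472 = 0.481153
  w_4·f_4 = 0.32 × 1.4171 = 0.453472
Sum: 0.211168 + 0.169829 + 0.481153 + 0.453472 = 1.31562
So the posterior for Species 2 is 0.169829 / 1.31562 ≈ 0.1291.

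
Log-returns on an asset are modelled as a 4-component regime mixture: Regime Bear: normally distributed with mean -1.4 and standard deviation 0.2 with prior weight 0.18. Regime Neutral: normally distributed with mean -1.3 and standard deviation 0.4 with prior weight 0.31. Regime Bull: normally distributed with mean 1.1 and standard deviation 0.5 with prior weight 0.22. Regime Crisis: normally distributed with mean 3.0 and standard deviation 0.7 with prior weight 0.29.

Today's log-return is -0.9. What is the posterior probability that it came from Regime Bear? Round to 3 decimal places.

0.078

By Bayes' theorem, P(k | x) = P(Z=k) f_k(x) / Σ_j P(Z=j) f_j(x).
Evaluate each component's likelihood at the observed value:
  f_Bear = (1/(0.2·√(2π)))·exp(−(-0.9−-1.4)²/(2·0.2²)) = 1.994711·exp(-3.12500) = 0.0876415
  f_Neutral = (1/(0.4·√(2π)))·exp(−(-0.9−-1.3)²/(2·0.4²)) = 0.997356·exp(-0.50000) = 0.604927
  f_Bull = (1/(0.5·√(2π)))·exp(−(-0.9−1.1)²/(2·0.5²)) = 0.797885·exp(-8.00000) = 0.00026766
  f_Crisis = (1/(0.7·√(2π)))·exp(−(-0.9−3.0)²/(2·0.7²)) = 0.569918·exp(-15.52041) = 1.03606e-07
Weight by the priors:
  P(Z=Bear)·f_Bear = 0.18 × 0.0876415 = 0.0157755
  P(Z=Neutral)·f_Neutral = 0.31 × 0.604927 = 0.187527
  P(Z=Bull)·f_Bull = 0.22 × 0.00026766 = 5.88853e-05
  P(Z=Crisis)·f_Crisis = 0.29 × 1.03606e-07 = 3.00457e-08
Evidence: 0.0157755 + 0.187527 + 5.88853e-05 + 3.00457e-08 = 0.203362
So the posterior for Regime Bear is 0.0157755 / 0.203362 ≈ 0.078.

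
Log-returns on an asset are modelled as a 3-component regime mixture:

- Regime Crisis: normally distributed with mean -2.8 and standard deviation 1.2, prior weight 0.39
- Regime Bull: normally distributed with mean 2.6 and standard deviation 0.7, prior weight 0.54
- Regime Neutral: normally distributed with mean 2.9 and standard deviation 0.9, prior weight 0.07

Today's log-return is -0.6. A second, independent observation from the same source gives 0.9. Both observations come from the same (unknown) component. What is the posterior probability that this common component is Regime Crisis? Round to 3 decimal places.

0.988

By Bayes' theorem, P(k | x) = w_k f_k(x) / Σ_j w_j f_j(x).
Since both observations come from the same component, the likelihood for component k is f_k(x₁)·f_k(x₂).
  f_Crisis = [(1/(1.2·√(2π)))·exp(−(-0.6−-2.8)²/(2·1.2²)) = 0.332452·exp(-1.68056) = 0.061926] × [0.0028663] = 0.000177499
  f_Bull = [(1/(0.7·√(2π)))·exp(−(-0.6−2.6)²/(2·0.7²)) = 0.569918·exp(-10.44898) = 1.6515e-05] × [0.0298598] = 4.93133e-07
  f_Neutral = [(1/(0.9·√(2π)))·exp(−(-0.6−2.9)²/(2·0.9²)) = 0.443269·exp(-7.56173) = 0.000230489] × [0.0375263] = 8.6494e-06
Multiply by the mixture weights:
  w_Crisis·f_Crisis = 0.39 × 0.000177499 = 6.92244e-05
  w_Bull·f_Bull = 0.54 × 4.93133e-07 = 2.66292e-07
  w_Neutral·f_Neutral = 0.07 × 8.6494e-06 = 6.05458e-07
Evidence: 6.92244e-05 + 2.66292e-07 + 6.05458e-07 = 7.00962e-05
Responsibility of Regime Crisis: 6.92244e-05 / 7.00962e-05 ≈ 0.988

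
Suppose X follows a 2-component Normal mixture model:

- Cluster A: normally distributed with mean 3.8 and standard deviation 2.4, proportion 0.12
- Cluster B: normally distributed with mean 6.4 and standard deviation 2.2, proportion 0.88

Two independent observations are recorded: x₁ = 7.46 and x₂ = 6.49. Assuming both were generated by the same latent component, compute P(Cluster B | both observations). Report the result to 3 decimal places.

0.979

P(component k | x) = P(Z=k)·f_k(x) / marginal(x), where marginal(x) = Σ_j P(Z=j)·f_j(x).
Since both observations come from the same component, the likelihood for component k is f_k(x₁)·f_k(x₂).
  f_A = [(1/(2.4·√(2π)))·exp(−(7.46−3.8)²/(2·2.4²)) = 0.166226·exp(-1.16281) = 0.0519632] × [0.088696] = 0.00460892
  f_B = [(1/(2.2·√(2π)))·exp(−(7.46−6.4)²/(2·2.2²)) = 0.181337·exp(-0.11607) = 0.161464] × [0.181186] = 0.0292551
Weight by the priors:
  P(Z=A)·f_A = 0.12 × 0.00460892 = 0.000553071
  P(Z=B)·f_B = 0.88 × 0.0292551 = 0.0257444
Evidence: 0.000553071 + 0.0257444 = 0.0262975
P(Cluster B | x₁, x₂) = 0.0257444 / 0.0262975 ≈ 0.979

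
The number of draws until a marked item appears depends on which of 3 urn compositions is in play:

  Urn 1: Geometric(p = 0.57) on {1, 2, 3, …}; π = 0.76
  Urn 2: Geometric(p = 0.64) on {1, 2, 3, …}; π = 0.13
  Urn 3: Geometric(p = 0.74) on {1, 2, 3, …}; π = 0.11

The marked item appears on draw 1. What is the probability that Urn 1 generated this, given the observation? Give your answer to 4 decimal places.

By Bayes' theorem, P(k | x) = π_k f_k(x) / Σ_j π_j f_j(x).
Evaluate each component's likelihood at the observed value:
  f_1 = 0.57·(1−0.57)^0 = 0.57·1 = 0.57
  f_2 = 0.64·(1−0.64)^0 = 0.64·1 = 0.64
  f_3 = 0.74·(1−0.74)^0 = 0.74·1 = 0.74
Multiply by the mixture weights:
  π_1·f_1 = 0.76 × 0.57 = 0.4332
  π_2·f_2 = 0.13 × 0.64 = 0.0832
  π_3·f_3 = 0.11 × 0.74 = 0.0814
Denominator: 0.4332 + 0.0832 + 0.0814 = 0.5978
Responsibility of Urn 1: 0.4332 / 0.5978 ≈ 0.7247

0.7247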